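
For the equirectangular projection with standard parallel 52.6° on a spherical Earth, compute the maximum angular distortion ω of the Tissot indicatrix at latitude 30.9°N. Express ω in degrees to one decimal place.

In the equirectangular projection with standard parallel φ₀ = 52.6° (x = Rλ cos φ₀, y = Rφ), meridians are true-scale (h = 1) and the parallel scale is k = cos φ₀ / cos φ.
At 30.9°: h = 1.000, k = 0.7078; principal scales a = 1.000, b = 0.7078.
sin(ω/2) = (a − b)/(a + b) = 0.2922/1.708 = 0.1711, so ω = 2 arcsin(0.1711) ≈ 19.7°.

19.7°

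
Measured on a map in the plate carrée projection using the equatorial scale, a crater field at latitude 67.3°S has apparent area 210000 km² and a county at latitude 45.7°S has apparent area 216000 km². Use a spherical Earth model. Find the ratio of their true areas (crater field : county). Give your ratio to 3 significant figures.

Plate carrée has h = 1 and k = sec φ, giving areal scale sec φ; true area = (apparent area) · cos φ.
True area of crater field: 210000 × cos(67.3°) = 210000 × 0.3859 = 81040 km².
True area of county: 216000 × cos(45.7°) = 216000 × 0.6984 = 150900 km².
Ratio = 81040 / 150900 ≈ 0.537.

0.537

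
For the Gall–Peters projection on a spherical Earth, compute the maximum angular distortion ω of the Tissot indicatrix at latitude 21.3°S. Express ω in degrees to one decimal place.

Gall–Peters is a cylindrical equal-area projection with standard parallels at ±45°. Cylindrical equal-area (φ₀ = 45°): h = cos φ / cos 45° along meridians, k = cos 45° / cos φ along parallels; h·k = 1.
At 21.3°: h = 1.318, k = 0.7589; principal scales a = 1.318, b = 0.7589.
sin(ω/2) = (a − b)/(a + b) = 0.5587/2.077 = 0.2690, so ω = 2 arcsin(0.2690) ≈ 31.2°.

31.2°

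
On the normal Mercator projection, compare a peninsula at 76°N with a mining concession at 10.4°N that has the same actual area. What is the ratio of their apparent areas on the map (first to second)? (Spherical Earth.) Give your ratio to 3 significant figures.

On Mercator, area is exaggerated by sec²φ = 1/cos²φ.
At 76°: sec²(76°) = 1/0.2419² = 17.09.
At 10.4°: sec²(10.4°) = 1/0.9836² = 1.034.
Ratio = 17.09/1.034 = cos²(10.4°)/cos²(76°) ≈ 16.5.

16.5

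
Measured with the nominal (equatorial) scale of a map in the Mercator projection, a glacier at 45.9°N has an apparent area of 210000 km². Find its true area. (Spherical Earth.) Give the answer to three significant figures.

102000 km²

The Mercator projection is conformal; its linear scale factor is the same in every direction and equals sec φ = 1/cos φ.
Areal scale = k² = sec²φ = 1/cos²(45.9°) = 1/0.6959² = 2.065.
True area = apparent / (areal scale) = 210000 / 2.065 ≈ 102000 km².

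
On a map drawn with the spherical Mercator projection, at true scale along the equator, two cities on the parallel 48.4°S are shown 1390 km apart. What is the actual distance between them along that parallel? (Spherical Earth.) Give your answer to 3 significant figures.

Mercator is conformal, so the point scale is isotropic: h = k = sec φ = 1/cos φ.
Along the parallel at 48.4°, map distances are exaggerated by k = sec 48.4° = 1.506.
True distance = 1390 / 1.506 = 1390 × cos 48.4° ≈ 923 km.

923 km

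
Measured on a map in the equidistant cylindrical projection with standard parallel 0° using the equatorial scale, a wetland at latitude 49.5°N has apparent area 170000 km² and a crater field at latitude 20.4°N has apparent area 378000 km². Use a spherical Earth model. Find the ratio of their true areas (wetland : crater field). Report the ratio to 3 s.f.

0.312

On the plate carrée, areal scale = h·k = 1 × sec φ, so true area = apparent × cos φ.
True area of wetland: 170000 × cos(49.5°) = 170000 × 0.6494 = 110400 km².
True area of crater field: 378000 × cos(20.4°) = 378000 × 0.9373 = 354300 km².
Ratio = 110400 / 354300 ≈ 0.312.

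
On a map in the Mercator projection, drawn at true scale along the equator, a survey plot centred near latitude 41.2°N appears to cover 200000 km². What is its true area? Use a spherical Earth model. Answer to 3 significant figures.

Mercator is conformal, so the point scale is isotropic: h = k = sec φ = 1/cos φ.
Areal scale = k² = sec²φ = 1/cos²(41.2°) = 1/0.7524² = 1.766.
True area = apparent / (areal scale) = 200000 / 1.766 ≈ 113000 km².

113000 km²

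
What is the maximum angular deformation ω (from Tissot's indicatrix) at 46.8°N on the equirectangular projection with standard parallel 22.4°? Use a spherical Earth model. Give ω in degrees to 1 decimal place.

With standard parallel φ₀ = 22.4°, the equirectangular projection gives x = Rλ cos φ₀, y = Rφ, so h = 1 and k = cos 22.4° / cos φ.
At 46.8°: h = 1.000, k = 1.351; principal scales a = 1.351, b = 1.000.
sin(ω/2) = (a − b)/(a + b) = 0.3506/2.351 = 0.1492, so ω = 2 arcsin(0.1492) ≈ 17.2°.

17.2°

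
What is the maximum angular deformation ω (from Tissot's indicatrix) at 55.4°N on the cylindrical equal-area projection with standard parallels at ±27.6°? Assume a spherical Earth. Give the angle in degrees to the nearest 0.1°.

49.4°

Cylindrical equal-area (φ₀ = 27.6°): h = cos φ / cos 27.6° along meridians, k = cos 27.6° / cos φ along parallels; h·k = 1.
At 55.4°: h = 0.6408, k = 1.561; principal scales a = 1.561, b = 0.6408.
sin(ω/2) = (a − b)/(a + b) = 0.9199/2.201 = 0.4179, so ω = 2 arcsin(0.4179) ≈ 49.4°.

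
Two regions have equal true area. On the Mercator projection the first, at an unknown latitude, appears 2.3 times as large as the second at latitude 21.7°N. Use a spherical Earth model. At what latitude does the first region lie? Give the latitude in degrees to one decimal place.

For equal true areas on Mercator, apparent areas scale as sec²φ, so the ratio is cos²φ₂ / cos²φ₁.
cos²φ₂ / cos²φ₁ = 2.3  ⇒  cos φ₁ = cos 21.7° / √2.3 = 0.9291/1.517 = 0.6127.
φ₁ = arccos(0.6127) ≈ 52.2°.

52.2°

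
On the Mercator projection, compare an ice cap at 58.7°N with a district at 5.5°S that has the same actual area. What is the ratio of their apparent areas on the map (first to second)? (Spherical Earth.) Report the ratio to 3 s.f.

3.67

Mercator is conformal with k = sec φ, so areal scale = k² = sec²φ.
At 58.7°: sec²(58.7°) = 1/0.5195² = 3.705.
At 5.5°: sec²(5.5°) = 1/0.9954² = 1.009.
Ratio = 3.705/1.009 = cos²(5.5°)/cos²(58.7°) ≈ 3.67.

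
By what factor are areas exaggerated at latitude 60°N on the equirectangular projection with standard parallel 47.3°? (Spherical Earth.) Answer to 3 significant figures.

1.36

In the equirectangular projection with standard parallel φ₀ = 47.3° (x = Rλ cos φ₀, y = Rφ), meridians are true-scale (h = 1) and the parallel scale is k = cos φ₀ / cos φ.
Areal scale = h·k = 1 × cos φ₀ / cos φ; at 60°, h = 1.000, k = 1.356, so h·k = 1.356.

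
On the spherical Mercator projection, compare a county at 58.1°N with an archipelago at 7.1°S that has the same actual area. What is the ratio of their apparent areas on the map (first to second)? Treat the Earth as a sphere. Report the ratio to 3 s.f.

On Mercator, area is exaggerated by sec²φ = 1/cos²φ.
At 58.1°: sec²(58.1°) = 1/0.5284² = 3.581.
At 7.1°: sec²(7.1°) = 1/0.9923² = 1.016.
Ratio = 3.581/1.016 = cos²(7.1°)/cos²(58.1°) ≈ 3.53.

3.53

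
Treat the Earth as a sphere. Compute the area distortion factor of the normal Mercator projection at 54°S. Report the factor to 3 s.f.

2.89

For Mercator, h = k = sec φ (a conformal cylindrical projection has a single point scale, 1/cos φ).
Areal scale = k² = sec²φ = 1/cos²(54°) = 1/0.5878² = 2.894.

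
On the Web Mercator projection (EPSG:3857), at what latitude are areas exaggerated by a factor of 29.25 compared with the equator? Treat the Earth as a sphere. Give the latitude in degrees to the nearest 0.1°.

Mercator areal scale is sec²φ.
sec²φ = 29.25  ⇒  cos²φ = 0.03419  ⇒  cos φ = 0.1849.
φ = arccos(0.1849) ≈ 79.3°.

79.3°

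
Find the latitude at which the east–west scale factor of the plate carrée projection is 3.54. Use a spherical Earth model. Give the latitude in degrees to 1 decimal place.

73.6°

Plate carrée: h = 1, k = sec φ along parallels.
sec φ = 3.54  ⇒  cos φ = 0.2825  ⇒  φ ≈ 73.6°.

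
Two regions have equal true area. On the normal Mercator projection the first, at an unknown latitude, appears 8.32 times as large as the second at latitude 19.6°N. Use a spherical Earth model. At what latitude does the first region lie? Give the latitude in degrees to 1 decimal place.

70.9°

For equal true areas on Mercator, apparent areas scale as sec²φ, so the ratio is cos²φ₂ / cos²φ₁.
cos²φ₂ / cos²φ₁ = 8.32  ⇒  cos φ₁ = cos 19.6° / √8.32 = 0.9421/2.884 = 0.3266.
φ₁ = arccos(0.3266) ≈ 70.9°.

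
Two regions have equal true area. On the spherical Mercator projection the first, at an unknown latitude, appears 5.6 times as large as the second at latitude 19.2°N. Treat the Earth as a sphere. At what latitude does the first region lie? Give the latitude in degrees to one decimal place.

66.5°

Mercator areal scale is sec²φ, so apparent-area ratio = sec²φ₁ / sec²φ₂ = cos²φ₂ / cos²φ₁.
cos²φ₂ / cos²φ₁ = 5.6  ⇒  cos φ₁ = cos 19.2° / √5.6 = 0.9444/2.366 = 0.3991.
φ₁ = arccos(0.3991) ≈ 66.5°.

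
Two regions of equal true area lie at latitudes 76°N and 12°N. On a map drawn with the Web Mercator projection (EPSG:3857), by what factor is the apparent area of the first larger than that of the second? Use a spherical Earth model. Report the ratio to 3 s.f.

16.3

On Mercator, area is exaggerated by sec²φ = 1/cos²φ.
At 76°: sec²(76°) = 1/0.2419² = 17.09.
At 12°: sec²(12°) = 1/0.9781² = 1.045.
Ratio = 17.09/1.045 = cos²(12°)/cos²(76°) ≈ 16.3.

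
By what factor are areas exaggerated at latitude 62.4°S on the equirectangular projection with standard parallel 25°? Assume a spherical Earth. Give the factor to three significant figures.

1.96

The equidistant cylindrical projection with φ₀ = 25° has h = 1 (meridians true) and k = cos φ₀ / cos φ along parallels.
Areal scale = h·k = 1 × cos φ₀ / cos φ; at 62.4°, h = 1.000, k = 1.956, so h·k = 1.956.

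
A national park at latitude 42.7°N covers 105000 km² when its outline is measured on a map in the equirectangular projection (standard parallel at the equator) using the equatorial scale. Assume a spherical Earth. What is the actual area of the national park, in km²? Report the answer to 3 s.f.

In the plate carrée (x = Rλ, y = Rφ), meridians are true-scale (h = 1) and parallels are stretched by k = sec φ.
Areal scale = h·k = 1 × sec φ; at 42.7°, h = 1.000, k = 1.361, so h·k = 1.361.
True area = apparent / (areal scale) = 105000 / 1.361 ≈ 77200 km².

77200 km²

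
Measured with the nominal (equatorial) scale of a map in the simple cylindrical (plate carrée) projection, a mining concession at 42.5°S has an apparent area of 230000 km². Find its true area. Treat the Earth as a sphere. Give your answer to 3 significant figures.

170000 km²

For the equirectangular projection with φ₀ = 0 (plate carrée), h = 1 along meridians and k = sec φ along parallels.
Areal scale = h·k = 1 × sec φ; at 42.5°, h = 1.000, k = 1.356, so h·k = 1.356.
True area = apparent / (areal scale) = 230000 / 1.356 ≈ 170000 km².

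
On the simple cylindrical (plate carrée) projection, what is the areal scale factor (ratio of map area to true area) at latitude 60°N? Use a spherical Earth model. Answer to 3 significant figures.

For the equirectangular projection with φ₀ = 0 (plate carrée), h = 1 along meridians and k = sec φ along parallels.
Areal scale = h·k = 1 × sec φ; at 60°, h = 1.000, k = 2.000, so h·k = 2.000.

2.00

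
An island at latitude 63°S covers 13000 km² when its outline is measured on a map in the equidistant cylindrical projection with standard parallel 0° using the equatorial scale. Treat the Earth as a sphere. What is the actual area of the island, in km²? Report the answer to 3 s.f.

5900 km²

For the equirectangular projection with φ₀ = 0 (plate carrée), h = 1 along meridians and k = sec φ along parallels.
Areal scale = h·k = 1 × sec φ; at 63°, h = 1.000, k = 2.203, so h·k = 2.203.
True area = apparent / (areal scale) = 13000 / 2.203 ≈ 5900 km².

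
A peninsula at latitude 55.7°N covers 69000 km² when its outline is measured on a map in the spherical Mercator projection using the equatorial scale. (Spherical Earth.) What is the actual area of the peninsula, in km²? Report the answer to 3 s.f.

For Mercator, h = k = sec φ (a conformal cylindrical projection has a single point scale, 1/cos φ).
Areal scale = k² = sec²φ = 1/cos²(55.7°) = 1/0.5635² = 3.149.
True area = apparent / (areal scale) = 69000 / 3.149 ≈ 21900 km².

21900 km²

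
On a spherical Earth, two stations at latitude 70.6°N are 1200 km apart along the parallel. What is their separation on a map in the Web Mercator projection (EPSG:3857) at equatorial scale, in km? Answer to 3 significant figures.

The Mercator projection is conformal; its linear scale factor is the same in every direction and equals sec φ = 1/cos φ.
Along the parallel, k = sec 70.6° = 1/0.3322 = 3.011.
Map distance = 1200 × 3.011 ≈ 3610 km.

3610 km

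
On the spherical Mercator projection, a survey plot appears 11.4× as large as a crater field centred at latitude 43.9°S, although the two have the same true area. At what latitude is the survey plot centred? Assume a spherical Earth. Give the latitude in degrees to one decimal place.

For equal true areas on Mercator, apparent areas scale as sec²φ, so the ratio is cos²φ₂ / cos²φ₁.
cos²φ₂ / cos²φ₁ = 11.4  ⇒  cos φ₁ = cos 43.9° / √11.4 = 0.7206/3.376 = 0.2134.
φ₁ = arccos(0.2134) ≈ 77.7°.

77.7°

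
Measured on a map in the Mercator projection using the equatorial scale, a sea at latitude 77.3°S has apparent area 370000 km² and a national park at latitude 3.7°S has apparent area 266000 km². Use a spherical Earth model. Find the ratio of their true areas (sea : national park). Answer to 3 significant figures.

On Mercator the areal scale is sec²φ, so true area = apparent × cos²φ.
True area of sea: 370000 × cos²(77.3°) = 370000 × 0.04833 = 17880 km².
True area of national park: 266000 × cos²(3.7°) = 266000 × 0.9958 = 264900 km².
Ratio = 17880 / 264900 ≈ 0.0675.

0.0675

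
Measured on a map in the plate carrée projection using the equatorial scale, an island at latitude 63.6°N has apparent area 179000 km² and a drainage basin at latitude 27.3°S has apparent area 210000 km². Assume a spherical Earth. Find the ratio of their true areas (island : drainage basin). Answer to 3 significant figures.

0.427

Plate carrée has h = 1 and k = sec φ, giving areal scale sec φ; true area = (apparent area) · cos φ.
True area of island: 179000 × cos(63.6°) = 179000 × 0.4446 = 79590 km².
True area of drainage basin: 210000 × cos(27.3°) = 210000 × 0.8886 = 186600 km².
Ratio = 79590 / 186600 ≈ 0.427.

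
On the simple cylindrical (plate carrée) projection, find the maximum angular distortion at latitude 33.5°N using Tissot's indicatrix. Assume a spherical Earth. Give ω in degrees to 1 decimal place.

Plate carrée maps x = Rλ, y = Rφ. The meridian scale is h = 1 and the parallel scale is k = 1/cos φ = sec φ.
At 33.5°: h = 1.000, k = 1.199; principal scales a = 1.199, b = 1.000.
sin(ω/2) = (a − b)/(a + b) = 0.1992/2.199 = 0.09058, so ω = 2 arcsin(0.09058) ≈ 10.4°.

10.4°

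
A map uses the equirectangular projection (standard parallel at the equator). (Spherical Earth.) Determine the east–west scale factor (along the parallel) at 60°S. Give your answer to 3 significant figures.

2.00

Plate carrée maps x = Rλ, y = Rφ. The meridian scale is h = 1 and the parallel scale is k = 1/cos φ = sec φ.
k = 1/cos 60° = 1/0.5000 = 2.000.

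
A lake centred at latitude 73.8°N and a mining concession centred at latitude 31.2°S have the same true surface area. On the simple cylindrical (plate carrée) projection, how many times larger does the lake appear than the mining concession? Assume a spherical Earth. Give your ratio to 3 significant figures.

In the plate carrée (x = Rλ, y = Rφ), meridians are true-scale (h = 1) and parallels are stretched by k = sec φ.
Areal scale at 73.8°: h·k = 1.000 × 3.584 = 3.584.
Areal scale at 31.2°: h·k = 1.000 × 1.169 = 1.169.
Ratio = 3.584/1.169 ≈ 3.07.

3.07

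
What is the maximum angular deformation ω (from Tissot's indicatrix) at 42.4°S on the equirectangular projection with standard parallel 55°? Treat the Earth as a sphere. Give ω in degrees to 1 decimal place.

14.4°

The equidistant cylindrical projection with φ₀ = 55° has h = 1 (meridians true) and k = cos φ₀ / cos φ along parallels.
At 42.4°: h = 1.000, k = 0.7767; principal scales a = 1.000, b = 0.7767.
sin(ω/2) = (a − b)/(a + b) = 0.2233/1.777 = 0.1257, so ω = 2 arcsin(0.1257) ≈ 14.4°.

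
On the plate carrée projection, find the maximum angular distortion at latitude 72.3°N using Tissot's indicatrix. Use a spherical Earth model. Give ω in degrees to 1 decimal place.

64.5°

In the plate carrée (x = Rλ, y = Rφ), meridians are true-scale (h = 1) and parallels are stretched by k = sec φ.
At 72.3°: h = 1.000, k = 3.289; principal scales a = 3.289, b = 1.000.
sin(ω/2) = (a − b)/(a + b) = 2.289/4.289 = 0.5337, so ω = 2 arcsin(0.5337) ≈ 64.5°.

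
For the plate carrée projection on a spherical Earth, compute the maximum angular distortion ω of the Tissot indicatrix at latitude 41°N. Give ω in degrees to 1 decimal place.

16.1°

For the equirectangular projection with φ₀ = 0 (plate carrée), h = 1 along meridians and k = sec φ along parallels.
At 41°: h = 1.000, k = 1.325; principal scales a = 1.325, b = 1.000.
sin(ω/2) = (a − b)/(a + b) = 0.3250/2.325 = 0.1398, so ω = 2 arcsin(0.1398) ≈ 16.1°.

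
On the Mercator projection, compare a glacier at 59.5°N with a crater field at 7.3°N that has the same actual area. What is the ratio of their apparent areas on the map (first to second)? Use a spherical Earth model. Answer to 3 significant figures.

Mercator areal scale is sec²φ.
At 59.5°: sec²(59.5°) = 1/0.5075² = 3.882.
At 7.3°: sec²(7.3°) = 1/0.9919² = 1.016.
Ratio = 3.882/1.016 = cos²(7.3°)/cos²(59.5°) ≈ 3.82.

3.82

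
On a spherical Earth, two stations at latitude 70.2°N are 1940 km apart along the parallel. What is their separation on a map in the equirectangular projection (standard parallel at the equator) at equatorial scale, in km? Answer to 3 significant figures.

5730 km

For the equirectangular projection with φ₀ = 0 (plate carrée), h = 1 along meridians and k = sec φ along parallels.
Along the parallel, k = sec 70.2° = 1/0.3387 = 2.952.
Map distance = 1940 × 2.952 ≈ 5730 km.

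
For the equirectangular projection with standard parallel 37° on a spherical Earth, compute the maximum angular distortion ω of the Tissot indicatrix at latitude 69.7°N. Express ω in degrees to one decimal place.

46.4°

In the equirectangular projection with standard parallel φ₀ = 37° (x = Rλ cos φ₀, y = Rφ), meridians are true-scale (h = 1) and the parallel scale is k = cos φ₀ / cos φ.
At 69.7°: h = 1.000, k = 2.302; principal scales a = 2.302, b = 1.000.
sin(ω/2) = (a − b)/(a + b) = 1.302/3.302 = 0.3943, so ω = 2 arcsin(0.3943) ≈ 46.4°.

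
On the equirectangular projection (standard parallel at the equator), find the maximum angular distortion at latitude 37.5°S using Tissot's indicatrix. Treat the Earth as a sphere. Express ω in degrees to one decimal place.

13.2°

For the equirectangular projection with φ₀ = 0 (plate carrée), h = 1 along meridians and k = sec φ along parallels.
At 37.5°: h = 1.000, k = 1.260; principal scales a = 1.260, b = 1.000.
sin(ω/2) = (a − b)/(a + b) = 0.2605/2.260 = 0.1152, so ω = 2 arcsin(0.1152) ≈ 13.2°.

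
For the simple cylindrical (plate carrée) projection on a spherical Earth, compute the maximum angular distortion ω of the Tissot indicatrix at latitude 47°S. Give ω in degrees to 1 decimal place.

21.8°

In the plate carrée (x = Rλ, y = Rφ), meridians are true-scale (h = 1) and parallels are stretched by k = sec φ.
At 47°: h = 1.000, k = 1.466; principal scales a = 1.466, b = 1.000.
sin(ω/2) = (a − b)/(a + b) = 0.4663/2.466 = 0.1891, so ω = 2 arcsin(0.1891) ≈ 21.8°.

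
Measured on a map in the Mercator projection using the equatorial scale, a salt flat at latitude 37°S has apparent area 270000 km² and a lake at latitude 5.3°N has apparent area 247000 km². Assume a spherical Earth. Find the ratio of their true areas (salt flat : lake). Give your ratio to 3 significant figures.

0.703

On Mercator the areal scale is sec²φ, so true area = apparent × cos²φ.
True area of salt flat: 270000 × cos²(37°) = 270000 × 0.6378 = 172200 km².
True area of lake: 247000 × cos²(5.3°) = 247000 × 0.9915 = 244900 km².
Ratio = 172200 / 244900 ≈ 0.703.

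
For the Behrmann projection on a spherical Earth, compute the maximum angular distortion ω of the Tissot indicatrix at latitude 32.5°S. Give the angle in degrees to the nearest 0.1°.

Behrmann is a cylindrical equal-area projection with standard parallels at ±30°. Cylindrical equal-area (φ₀ = 30°): h = cos φ / cos 30° along meridians, k = cos 30° / cos φ along parallels; h·k = 1.
At 32.5°: h = 0.9739, k = 1.027; principal scales a = 1.027, b = 0.9739.
sin(ω/2) = (a − b)/(a + b) = 0.05297/2.001 = 0.02648, so ω = 2 arcsin(0.02648) ≈ 3.0°.

3.0°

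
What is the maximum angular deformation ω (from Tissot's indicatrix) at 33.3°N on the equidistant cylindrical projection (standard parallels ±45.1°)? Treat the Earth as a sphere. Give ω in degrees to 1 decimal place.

The equidistant cylindrical projection with φ₀ = 45.1° has h = 1 (meridians true) and k = cos φ₀ / cos φ along parallels.
At 33.3°: h = 1.000, k = 0.8445; principal scales a = 1.000, b = 0.8445.
sin(ω/2) = (a − b)/(a + b) = 0.1555/1.845 = 0.08428, so ω = 2 arcsin(0.08428) ≈ 9.7°.

9.7°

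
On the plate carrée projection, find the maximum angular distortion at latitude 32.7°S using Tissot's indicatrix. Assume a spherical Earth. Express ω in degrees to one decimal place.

For the equirectangular projection with φ₀ = 0 (plate carrée), h = 1 along meridians and k = sec φ along parallels.
At 32.7°: h = 1.000, k = 1.188; principal scales a = 1.188, b = 1.000.
sin(ω/2) = (a − b)/(a + b) = 0.1883/2.188 = 0.08606, so ω = 2 arcsin(0.08606) ≈ 9.9°.

9.9°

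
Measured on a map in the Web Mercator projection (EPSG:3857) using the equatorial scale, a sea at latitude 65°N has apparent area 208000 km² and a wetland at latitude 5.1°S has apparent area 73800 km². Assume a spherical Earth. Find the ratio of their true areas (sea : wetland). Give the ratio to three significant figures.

Mercator's areal exaggeration is sec²φ; hence true area = (apparent area) · cos²φ.
True area of sea: 208000 × cos²(65°) = 208000 × 0.1786 = 37150 km².
True area of wetland: 73800 × cos²(5.1°) = 73800 × 0.9921 = 73220 km².
Ratio = 37150 / 73220 ≈ 0.507.

0.507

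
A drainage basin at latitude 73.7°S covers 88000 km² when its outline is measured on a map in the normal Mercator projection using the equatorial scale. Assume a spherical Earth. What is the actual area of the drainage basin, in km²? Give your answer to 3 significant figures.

Mercator is conformal, so the point scale is isotropic: h = k = sec φ = 1/cos φ.
Areal scale = k² = sec²φ = 1/cos²(73.7°) = 1/0.2807² = 12.69.
True area = apparent / (areal scale) = 88000 / 12.69 ≈ 6930 km².

6930 km²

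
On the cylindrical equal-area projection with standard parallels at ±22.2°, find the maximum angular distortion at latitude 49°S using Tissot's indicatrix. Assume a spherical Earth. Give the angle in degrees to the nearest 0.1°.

38.7°

A cylindrical equal-area projection with standard parallel φ₀ has meridian scale h = cos φ / cos φ₀ and parallel scale k = cos φ₀ / cos φ (so areas are preserved, h·k = 1).
At 49°: h = 0.7086, k = 1.411; principal scales a = 1.411, b = 0.7086.
sin(ω/2) = (a − b)/(a + b) = 0.7027/2.120 = 0.3315, so ω = 2 arcsin(0.3315) ≈ 38.7°.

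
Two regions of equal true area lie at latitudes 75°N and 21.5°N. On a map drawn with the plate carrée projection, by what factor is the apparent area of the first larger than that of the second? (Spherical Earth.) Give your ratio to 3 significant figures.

3.59

Plate carrée maps x = Rλ, y = Rφ. The meridian scale is h = 1 and the parallel scale is k = 1/cos φ = sec φ.
Areal scale at 75°: h·k = 1.000 × 3.864 = 3.864.
Areal scale at 21.5°: h·k = 1.000 × 1.075 = 1.075.
Ratio = 3.864/1.075 ≈ 3.59.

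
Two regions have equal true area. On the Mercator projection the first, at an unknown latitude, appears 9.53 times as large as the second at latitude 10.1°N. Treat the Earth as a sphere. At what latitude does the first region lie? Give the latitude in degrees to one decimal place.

On Mercator, (apparent₁)/(apparent₂) = sec²φ₁ / sec²φ₂ when true areas are equal.
cos²φ₂ / cos²φ₁ = 9.53  ⇒  cos φ₁ = cos 10.1° / √9.53 = 0.9845/3.087 = 0.3189.
φ₁ = arccos(0.3189) ≈ 71.4°.

71.4°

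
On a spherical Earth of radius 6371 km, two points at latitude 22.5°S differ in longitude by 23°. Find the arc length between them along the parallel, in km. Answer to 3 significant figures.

2360 km

Arc length along a parallel = R cos φ · Δλ (with Δλ in radians).
= 6371 × cos 22.5° × (23° × π/180) = 6371 × 0.9239 × 0.4014 ≈ 2360 km.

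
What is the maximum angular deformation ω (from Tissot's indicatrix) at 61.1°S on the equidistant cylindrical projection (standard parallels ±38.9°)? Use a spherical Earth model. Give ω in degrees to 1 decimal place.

27.0°

The equidistant cylindrical projection with φ₀ = 38.9° has h = 1 (meridians true) and k = cos φ₀ / cos φ along parallels.
At 61.1°: h = 1.000, k = 1.610; principal scales a = 1.610, b = 1.000.
sin(ω/2) = (a − b)/(a + b) = 0.6103/2.610 = 0.2338, so ω = 2 arcsin(0.2338) ≈ 27.0°.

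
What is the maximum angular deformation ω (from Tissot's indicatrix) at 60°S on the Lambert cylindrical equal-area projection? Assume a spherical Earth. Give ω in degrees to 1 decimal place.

73.7°

The Lambert cylindrical equal-area projection is the cylindrical equal-area projection with its standard parallel at the equator (φ₀ = 0). For cylindrical equal-area with standard parallel φ₀, h = cos φ / cos φ₀ and k = cos φ₀ / cos φ, so h·k = 1.
At 60°: h = 0.5000, k = 2.000; principal scales a = 2.000, b = 0.5000.
sin(ω/2) = (a − b)/(a + b) = 1.500/2.500 = 0.6000, so ω = 2 arcsin(0.6000) ≈ 73.7°.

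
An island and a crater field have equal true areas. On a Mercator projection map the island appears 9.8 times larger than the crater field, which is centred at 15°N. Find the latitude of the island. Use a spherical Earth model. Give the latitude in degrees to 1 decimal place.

72.0°

For equal true areas on Mercator, apparent areas scale as sec²φ, so the ratio is cos²φ₂ / cos²φ₁.
cos²φ₂ / cos²φ₁ = 9.8  ⇒  cos φ₁ = cos 15° / √9.8 = 0.9659/3.130 = 0.3086.
φ₁ = arccos(0.3086) ≈ 72.0°.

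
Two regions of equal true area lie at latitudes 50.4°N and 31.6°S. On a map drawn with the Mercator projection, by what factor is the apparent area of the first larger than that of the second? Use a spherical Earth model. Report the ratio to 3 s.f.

Mercator is conformal with k = sec φ, so areal scale = k² = sec²φ.
At 50.4°: sec²(50.4°) = 1/0.6374² = 2.461.
At 31.6°: sec²(31.6°) = 1/0.8517² = 1.378.
Ratio = 2.461/1.378 = cos²(31.6°)/cos²(50.4°) ≈ 1.79.

1.79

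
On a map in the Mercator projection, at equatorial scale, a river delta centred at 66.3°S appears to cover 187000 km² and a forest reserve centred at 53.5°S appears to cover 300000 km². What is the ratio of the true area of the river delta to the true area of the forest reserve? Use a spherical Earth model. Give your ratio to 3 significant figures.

0.285

Since Mercator area scale is 1/cos²φ, the true area equals the apparent area multiplied by cos²φ.
True area of river delta: 187000 × cos²(66.3°) = 187000 × 0.1616 = 30210 km².
True area of forest reserve: 300000 × cos²(53.5°) = 300000 × 0.3538 = 106100 km².
Ratio = 30210 / 106100 ≈ 0.285.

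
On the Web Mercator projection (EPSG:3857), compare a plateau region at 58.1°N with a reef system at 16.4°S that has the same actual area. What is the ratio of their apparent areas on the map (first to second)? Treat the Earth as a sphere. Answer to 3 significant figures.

Mercator areal scale is sec²φ.
At 58.1°: sec²(58.1°) = 1/0.5284² = 3.581.
At 16.4°: sec²(16.4°) = 1/0.9593² = 1.087.
Ratio = 3.581/1.087 = cos²(16.4°)/cos²(58.1°) ≈ 3.30.

3.30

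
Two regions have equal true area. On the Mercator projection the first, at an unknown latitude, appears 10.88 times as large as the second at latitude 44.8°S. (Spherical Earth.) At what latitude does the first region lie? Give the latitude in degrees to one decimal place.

Mercator areal scale is sec²φ, so apparent-area ratio = sec²φ₁ / sec²φ₂ = cos²φ₂ / cos²φ₁.
cos²φ₂ / cos²φ₁ = 10.88  ⇒  cos φ₁ = cos 44.8° / √10.88 = 0.7096/3.298 = 0.2151.
φ₁ = arccos(0.2151) ≈ 77.6°.

77.6°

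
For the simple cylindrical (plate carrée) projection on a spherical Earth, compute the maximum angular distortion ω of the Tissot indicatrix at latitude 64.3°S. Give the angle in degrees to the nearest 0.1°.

In the plate carrée (x = Rλ, y = Rφ), meridians are true-scale (h = 1) and parallels are stretched by k = sec φ.
At 64.3°: h = 1.000, k = 2.306; principal scales a = 2.306, b = 1.000.
sin(ω/2) = (a − b)/(a + b) = 1.306/3.306 = 0.3950, so ω = 2 arcsin(0.3950) ≈ 46.5°.

46.5°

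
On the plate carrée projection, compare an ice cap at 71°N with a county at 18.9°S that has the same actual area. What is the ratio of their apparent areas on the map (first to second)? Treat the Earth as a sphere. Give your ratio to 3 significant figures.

In the plate carrée (x = Rλ, y = Rφ), meridians are true-scale (h = 1) and parallels are stretched by k = sec φ.
Areal scale at 71°: h·k = 1.000 × 3.072 = 3.072.
Areal scale at 18.9°: h·k = 1.000 × 1.057 = 1.057.
Ratio = 3.072/1.057 ≈ 2.91.

2.91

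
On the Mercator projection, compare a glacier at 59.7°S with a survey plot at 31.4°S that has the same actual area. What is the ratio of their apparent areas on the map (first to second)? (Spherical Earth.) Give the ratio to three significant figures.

On Mercator, area is exaggerated by sec²φ = 1/cos²φ.
At 59.7°: sec²(59.7°) = 1/0.5045² = 3.929.
At 31.4°: sec²(31.4°) = 1/0.8536² = 1.373.
Ratio = 3.929/1.373 = cos²(31.4°)/cos²(59.7°) ≈ 2.86.

2.86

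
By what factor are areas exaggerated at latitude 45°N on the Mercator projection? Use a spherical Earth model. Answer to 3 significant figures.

For Mercator, h = k = sec φ (a conformal cylindrical projection has a single point scale, 1/cos φ).
Areal scale = k² = sec²φ = 1/cos²(45°) = 1/0.7071² = 2.000.

2.00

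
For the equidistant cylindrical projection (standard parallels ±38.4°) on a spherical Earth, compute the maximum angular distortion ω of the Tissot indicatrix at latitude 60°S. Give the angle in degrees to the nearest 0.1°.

25.5°

With standard parallel φ₀ = 38.4°, the equirectangular projection gives x = Rλ cos φ₀, y = Rφ, so h = 1 and k = cos 38.4° / cos φ.
At 60°: h = 1.000, k = 1.567; principal scales a = 1.567, b = 1.000.
sin(ω/2) = (a − b)/(a + b) = 0.5674/2.567 = 0.2210, so ω = 2 arcsin(0.2210) ≈ 25.5°.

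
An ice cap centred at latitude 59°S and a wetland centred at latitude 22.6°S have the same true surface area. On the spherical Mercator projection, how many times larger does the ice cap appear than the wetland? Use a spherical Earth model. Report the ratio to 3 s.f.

Mercator areal scale is sec²φ.
At 59°: sec²(59°) = 1/0.5150² = 3.770.
At 22.6°: sec²(22.6°) = 1/0.9232² = 1.173.
Ratio = 3.770/1.173 = cos²(22.6°)/cos²(59°) ≈ 3.21.

3.21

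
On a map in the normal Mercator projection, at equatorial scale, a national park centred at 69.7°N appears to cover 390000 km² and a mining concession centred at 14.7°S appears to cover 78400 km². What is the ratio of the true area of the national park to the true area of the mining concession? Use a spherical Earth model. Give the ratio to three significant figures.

0.640

Mercator's areal exaggeration is sec²φ; hence true area = (apparent area) · cos²φ.
True area of national park: 390000 × cos²(69.7°) = 390000 × 0.1204 = 46940 km².
True area of mining concession: 78400 × cos²(14.7°) = 78400 × 0.9356 = 73350 km².
Ratio = 46940 / 73350 ≈ 0.640.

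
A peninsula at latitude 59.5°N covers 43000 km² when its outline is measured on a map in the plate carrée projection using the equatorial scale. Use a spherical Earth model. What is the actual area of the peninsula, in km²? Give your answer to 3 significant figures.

Plate carrée maps x = Rλ, y = Rφ. The meridian scale is h = 1 and the parallel scale is k = 1/cos φ = sec φ.
Areal scale = h·k = 1 × sec φ; at 59.5°, h = 1.000, k = 1.970, so h·k = 1.970.
True area = apparent / (areal scale) = 43000 / 1.970 ≈ 21800 km².

21800 km²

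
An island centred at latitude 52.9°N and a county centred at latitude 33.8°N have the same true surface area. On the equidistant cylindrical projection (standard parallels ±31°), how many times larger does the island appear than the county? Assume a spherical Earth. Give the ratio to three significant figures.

With standard parallel φ₀ = 31°, the equirectangular projection gives x = Rλ cos φ₀, y = Rφ, so h = 1 and k = cos 31° / cos φ.
Areal scale at 52.9°: h·k = 1.000 × 1.421 = 1.421.
Areal scale at 33.8°: h·k = 1.000 × 1.032 = 1.032.
Ratio = 1.421/1.032 ≈ 1.38.

1.38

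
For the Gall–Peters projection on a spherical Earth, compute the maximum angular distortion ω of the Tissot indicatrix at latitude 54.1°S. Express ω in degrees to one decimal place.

21.3°

The Gall–Peters projection is cylindrical equal-area with φ₀ = 45°. Cylindrical equal-area (φ₀ = 45°): h = cos φ / cos 45° along meridians, k = cos 45° / cos φ along parallels; h·k = 1.
At 54.1°: h = 0.8293, k = 1.206; principal scales a = 1.206, b = 0.8293.
sin(ω/2) = (a − b)/(a + b) = 0.3766/2.035 = 0.1851, so ω = 2 arcsin(0.1851) ≈ 21.3°.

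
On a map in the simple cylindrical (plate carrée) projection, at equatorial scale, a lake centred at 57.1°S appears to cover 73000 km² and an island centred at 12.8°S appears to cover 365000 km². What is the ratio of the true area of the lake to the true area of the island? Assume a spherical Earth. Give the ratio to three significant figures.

On the plate carrée, areal scale = h·k = 1 × sec φ, so true area = apparent × cos φ.
True area of lake: 73000 × cos(57.1°) = 73000 × 0.5432 = 39650 km².
True area of island: 365000 × cos(12.8°) = 365000 × 0.9751 = 355900 km².
Ratio = 39650 / 355900 ≈ 0.111.

0.111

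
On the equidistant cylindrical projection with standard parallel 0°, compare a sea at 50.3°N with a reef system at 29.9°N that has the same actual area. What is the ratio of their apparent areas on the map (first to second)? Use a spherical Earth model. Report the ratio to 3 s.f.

For the equirectangular projection with φ₀ = 0 (plate carrée), h = 1 along meridians and k = sec φ along parallels.
Areal scale at 50.3°: h·k = 1.000 × 1.566 = 1.566.
Areal scale at 29.9°: h·k = 1.000 × 1.154 = 1.154.
Ratio = 1.566/1.154 ≈ 1.36.

1.36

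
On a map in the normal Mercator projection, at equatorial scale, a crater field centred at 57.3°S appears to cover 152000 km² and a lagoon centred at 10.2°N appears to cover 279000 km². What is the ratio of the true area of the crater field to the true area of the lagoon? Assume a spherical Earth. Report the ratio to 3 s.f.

Since Mercator area scale is 1/cos²φ, the true area equals the apparent area multiplied by cos²φ.
True area of crater field: 152000 × cos²(57.3°) = 152000 × 0.2919 = 44360 km².
True area of lagoon: 279000 × cos²(10.2°) = 279000 × 0.9686 = 270300 km².
Ratio = 44360 / 270300 ≈ 0.164.

0.164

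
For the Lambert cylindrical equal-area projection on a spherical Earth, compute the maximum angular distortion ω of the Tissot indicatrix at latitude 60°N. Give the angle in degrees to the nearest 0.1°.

73.7°

The Lambert cylindrical equal-area projection is the cylindrical equal-area projection with its standard parallel at the equator (φ₀ = 0). A cylindrical equal-area projection with standard parallel φ₀ has meridian scale h = cos φ / cos φ₀ and parallel scale k = cos φ₀ / cos φ (so areas are preserved, h·k = 1).
At 60°: h = 0.5000, k = 2.000; principal scales a = 2.000, b = 0.5000.
sin(ω/2) = (a − b)/(a + b) = 1.500/2.500 = 0.6000, so ω = 2 arcsin(0.6000) ≈ 73.7°.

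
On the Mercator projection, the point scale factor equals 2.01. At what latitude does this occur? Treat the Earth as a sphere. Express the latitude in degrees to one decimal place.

60.2°

Mercator scale is k = sec φ = 1/cos φ.
1/cos φ = 2.01  ⇒  cos φ = 0.4975  ⇒  φ = arccos(0.4975) ≈ 60.2°.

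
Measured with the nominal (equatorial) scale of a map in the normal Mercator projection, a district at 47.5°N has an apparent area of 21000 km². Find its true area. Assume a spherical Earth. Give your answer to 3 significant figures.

The Mercator projection is conformal; its linear scale factor is the same in every direction and equals sec φ = 1/cos φ.
Areal scale = k² = sec²φ = 1/cos²(47.5°) = 1/0.6756² = 2.191.
True area = apparent / (areal scale) = 21000 / 2.191 ≈ 9580 km².

9580 km²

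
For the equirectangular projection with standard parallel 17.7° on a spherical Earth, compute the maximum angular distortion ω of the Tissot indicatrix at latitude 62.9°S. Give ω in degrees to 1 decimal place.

41.3°

With standard parallel φ₀ = 17.7°, the equirectangular projection gives x = Rλ cos φ₀, y = Rφ, so h = 1 and k = cos 17.7° / cos φ.
At 62.9°: h = 1.000, k = 2.091; principal scales a = 2.091, b = 1.000.
sin(ω/2) = (a − b)/(a + b) = 1.091/3.091 = 0.3530, so ω = 2 arcsin(0.3530) ≈ 41.3°.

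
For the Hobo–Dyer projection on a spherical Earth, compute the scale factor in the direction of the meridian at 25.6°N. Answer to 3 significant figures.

The Hobo–Dyer projection is cylindrical equal-area with φ₀ = 37.5°. A cylindrical equal-area projection with standard parallel φ₀ has meridian scale h = cos φ / cos φ₀ and parallel scale k = cos φ₀ / cos φ (so areas are preserved, h·k = 1).
h = cos 25.6° / cos 37.5° = 0.9018/0.7934 = 1.137.

1.14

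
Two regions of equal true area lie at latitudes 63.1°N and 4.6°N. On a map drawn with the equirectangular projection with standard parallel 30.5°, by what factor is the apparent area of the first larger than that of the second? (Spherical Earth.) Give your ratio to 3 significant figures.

2.20

In the equirectangular projection with standard parallel φ₀ = 30.5° (x = Rλ cos φ₀, y = Rφ), meridians are true-scale (h = 1) and the parallel scale is k = cos φ₀ / cos φ.
Areal scale at 63.1°: h·k = 1.000 × 1.904 = 1.904.
Areal scale at 4.6°: h·k = 1.000 × 0.8644 = 0.8644.
Ratio = 1.904/0.8644 ≈ 2.20.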